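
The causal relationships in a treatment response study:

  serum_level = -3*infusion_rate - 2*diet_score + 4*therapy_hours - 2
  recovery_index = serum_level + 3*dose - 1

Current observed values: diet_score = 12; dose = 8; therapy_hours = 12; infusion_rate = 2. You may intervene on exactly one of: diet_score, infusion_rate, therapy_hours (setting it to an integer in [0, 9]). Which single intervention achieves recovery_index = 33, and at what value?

set infusion_rate = 4

Intervening on diet_score: recovery_index = -2*diet_score + 63. Reaching 33 requires diet_score = 15, outside [0, 9].
Intervening on infusion_rate: with other inputs at their observed values, recovery_index = -3*infusion_rate + 45. Solving for 33 gives infusion_rate = 4, within [0, 9].
Intervening on therapy_hours: recovery_index = 4*therapy_hours - 9. Reaching 33 requires therapy_hours = 21/2, not an integer.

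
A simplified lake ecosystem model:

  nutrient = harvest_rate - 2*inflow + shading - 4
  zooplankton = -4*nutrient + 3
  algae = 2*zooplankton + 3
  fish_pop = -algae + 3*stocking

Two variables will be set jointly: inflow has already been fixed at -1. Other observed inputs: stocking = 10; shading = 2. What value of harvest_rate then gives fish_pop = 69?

harvest_rate = 6

With inflow held at -1:
Substituting into the nutrient equation gives nutrient = harvest_rate.
Substituting into the zooplankton equation gives zooplankton = -4*harvest_rate + 3.
algae becomes -8*harvest_rate + 9.
fish_pop becomes 8*harvest_rate + 21.
Solve 8*harvest_rate + 21 = 69: harvest_rate = (69 - 21) / 8 = 6.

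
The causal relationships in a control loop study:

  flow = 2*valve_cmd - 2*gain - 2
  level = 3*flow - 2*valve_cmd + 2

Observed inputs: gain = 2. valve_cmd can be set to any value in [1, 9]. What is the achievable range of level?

Substituting into the flow equation gives flow = 2*valve_cmd - 6.
Substituting into the level equation gives level = 4*valve_cmd - 16.
Linear in valve_cmd, so extremes are at the endpoints: valve_cmd = 1 gives level = -12; valve_cmd = 9 gives level = 20.

-12 to 20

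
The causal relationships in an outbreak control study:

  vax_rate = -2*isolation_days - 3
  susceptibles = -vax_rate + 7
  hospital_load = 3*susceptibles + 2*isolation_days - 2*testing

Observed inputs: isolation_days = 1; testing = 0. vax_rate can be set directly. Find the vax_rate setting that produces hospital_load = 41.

vax_rate = -6

Intervening on vax_rate fixes its value directly, overriding its dependence on isolation_days.
Substituting into the hospital_load equation gives hospital_load = -3*vax_rate + 23.
Solve -3*vax_rate + 23 = 41: vax_rate = (41 - 23) / -3 = -6.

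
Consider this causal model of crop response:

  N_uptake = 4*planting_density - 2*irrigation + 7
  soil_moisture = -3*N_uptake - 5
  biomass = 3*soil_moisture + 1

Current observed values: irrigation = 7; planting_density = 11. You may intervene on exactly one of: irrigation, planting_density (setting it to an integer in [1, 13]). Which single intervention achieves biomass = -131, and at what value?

set planting_density = 5

Intervening on irrigation: biomass = 18*irrigation - 473. Reaching -131 requires irrigation = 19, outside [1, 13].
Intervening on planting_density: with other inputs at their observed values, biomass = -36*planting_density + 49. Solving for -131 gives planting_density = 5, within [1, 13].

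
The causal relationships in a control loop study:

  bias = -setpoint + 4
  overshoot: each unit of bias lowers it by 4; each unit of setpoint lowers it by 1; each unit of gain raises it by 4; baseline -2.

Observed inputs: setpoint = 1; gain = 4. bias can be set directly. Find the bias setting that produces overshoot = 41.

bias = -7

Intervening on bias fixes its value directly, overriding its dependence on setpoint.
Substituting into the overshoot equation gives overshoot = -4*bias + 13.
Solve -4*bias + 13 = 41: bias = (41 - 13) / -4 = -7.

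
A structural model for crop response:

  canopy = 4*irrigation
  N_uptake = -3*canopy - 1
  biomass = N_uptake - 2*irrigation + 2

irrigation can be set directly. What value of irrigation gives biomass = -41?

Substituting into the N_uptake equation gives N_uptake = -12*irrigation - 1.
Substituting into the biomass equation gives biomass = -14*irrigation + 1.
Solve -14*irrigation + 1 = -41: irrigation = (-41 - 1) / -14 = 3.

irrigation = 3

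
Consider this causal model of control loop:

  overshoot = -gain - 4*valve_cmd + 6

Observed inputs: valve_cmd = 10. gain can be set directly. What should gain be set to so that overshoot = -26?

gain = -8

Substituting into the overshoot equation gives overshoot = -gain - 34.
Solve -gain - 34 = -26: gain = (-26 + 34) / -1 = -8.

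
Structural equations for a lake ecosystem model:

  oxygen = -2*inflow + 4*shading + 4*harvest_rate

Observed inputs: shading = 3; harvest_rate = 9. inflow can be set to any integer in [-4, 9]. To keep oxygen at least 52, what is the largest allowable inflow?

Substituting into the oxygen equation gives oxygen = -2*inflow + 48.
Require -2*inflow + 48 ≥ 52, so inflow ≤ -2.
The largest integer in [-4, 9] satisfying this is -2.

inflow = -2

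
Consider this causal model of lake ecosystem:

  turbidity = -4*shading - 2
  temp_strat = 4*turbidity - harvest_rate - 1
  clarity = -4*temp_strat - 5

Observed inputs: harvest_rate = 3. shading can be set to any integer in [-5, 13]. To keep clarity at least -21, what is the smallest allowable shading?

Substituting into the temp_strat equation gives temp_strat = -16*shading - 12.
Substituting into the clarity equation gives clarity = 64*shading + 43.
Require 64*shading + 43 ≥ -21, so shading ≥ -1.
The smallest integer in [-5, 13] satisfying this is -1.

shading = -1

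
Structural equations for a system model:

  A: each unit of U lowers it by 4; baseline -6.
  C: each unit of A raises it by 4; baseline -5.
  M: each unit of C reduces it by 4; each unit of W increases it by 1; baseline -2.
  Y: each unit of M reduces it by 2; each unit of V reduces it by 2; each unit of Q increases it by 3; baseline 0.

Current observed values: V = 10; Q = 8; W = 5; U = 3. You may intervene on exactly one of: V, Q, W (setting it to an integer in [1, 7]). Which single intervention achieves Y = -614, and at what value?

Intervening on V: Y = -2*V - 598. Reaching -614 requires V = 8, outside [1, 7].
Intervening on Q: Y = 3*Q - 642. Reaching -614 requires Q = 28/3, not an integer.
Intervening on W: with other inputs at their observed values, Y = -2*W - 608. Solving for -614 gives W = 3, within [1, 7].

set W = 3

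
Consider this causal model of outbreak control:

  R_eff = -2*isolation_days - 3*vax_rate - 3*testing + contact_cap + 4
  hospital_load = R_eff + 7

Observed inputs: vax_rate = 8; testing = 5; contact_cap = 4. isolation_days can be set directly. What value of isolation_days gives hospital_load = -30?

Substituting into the R_eff equation gives R_eff = -2*isolation_days - 31.
Substituting into the hospital_load equation gives hospital_load = -2*isolation_days - 24.
Solve -2*isolation_days - 24 = -30: isolation_days = (-30 + 24) / -2 = 3.

isolation_days = 3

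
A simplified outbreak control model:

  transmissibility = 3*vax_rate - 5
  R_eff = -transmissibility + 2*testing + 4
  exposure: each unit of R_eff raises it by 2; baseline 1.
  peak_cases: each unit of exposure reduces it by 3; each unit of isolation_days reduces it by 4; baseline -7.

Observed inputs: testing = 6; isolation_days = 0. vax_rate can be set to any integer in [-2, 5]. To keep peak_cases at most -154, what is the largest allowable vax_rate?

vax_rate = -1

Substituting into the R_eff equation gives R_eff = -3*vax_rate + 21.
exposure becomes -6*vax_rate + 43.
Substituting into the peak_cases equation gives peak_cases = 18*vax_rate - 136.
Require 18*vax_rate - 136 ≤ -154, so vax_rate ≤ -1.
The largest integer in [-2, 5] satisfying this is -1.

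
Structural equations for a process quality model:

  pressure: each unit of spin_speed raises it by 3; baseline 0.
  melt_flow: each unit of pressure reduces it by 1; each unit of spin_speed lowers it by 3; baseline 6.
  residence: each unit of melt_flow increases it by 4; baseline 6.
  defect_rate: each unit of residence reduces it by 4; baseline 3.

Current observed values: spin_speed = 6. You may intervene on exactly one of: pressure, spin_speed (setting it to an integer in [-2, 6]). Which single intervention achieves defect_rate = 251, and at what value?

set pressure = 5

Intervening on pressure: with other inputs at their observed values, defect_rate = 16*pressure + 171. Solving for 251 gives pressure = 5, within [-2, 6].
Intervening on spin_speed: defect_rate = 96*spin_speed - 117. Reaching 251 requires spin_speed = 23/6, not an integer.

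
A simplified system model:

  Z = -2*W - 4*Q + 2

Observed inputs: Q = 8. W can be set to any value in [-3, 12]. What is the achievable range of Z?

-54 to -24

Substituting into the Z equation gives Z = -2*W - 30.
Linear in W, so extremes are at the endpoints: W = -3 gives Z = -24; W = 12 gives Z = -54.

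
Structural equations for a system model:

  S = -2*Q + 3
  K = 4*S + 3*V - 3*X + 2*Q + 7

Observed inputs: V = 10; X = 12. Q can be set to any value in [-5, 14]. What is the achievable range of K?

-71 to 43

Substituting into the K equation gives K = -6*Q + 13.
Linear in Q, so extremes are at the endpoints: Q = -5 gives K = 43; Q = 14 gives K = -71.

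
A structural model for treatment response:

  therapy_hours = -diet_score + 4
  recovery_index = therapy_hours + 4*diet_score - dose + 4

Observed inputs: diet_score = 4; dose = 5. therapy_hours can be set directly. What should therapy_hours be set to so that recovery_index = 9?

therapy_hours = -6

Intervening on therapy_hours fixes its value directly, overriding its dependence on diet_score.
Substituting into the recovery_index equation gives recovery_index = therapy_hours + 15.
Solve therapy_hours + 15 = 9: therapy_hours = (9 - 15) / 1 = -6.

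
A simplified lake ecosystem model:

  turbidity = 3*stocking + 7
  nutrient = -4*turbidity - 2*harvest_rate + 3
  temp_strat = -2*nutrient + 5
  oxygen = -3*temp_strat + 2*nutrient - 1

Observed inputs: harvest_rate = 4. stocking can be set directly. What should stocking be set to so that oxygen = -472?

stocking = 2

Substituting into the nutrient equation gives nutrient = -12*stocking - 33.
Substituting into the temp_strat equation gives temp_strat = 24*stocking + 71.
Substituting into the oxygen equation gives oxygen = -96*stocking - 280.
Solve -96*stocking - 280 = -472: stocking = (-472 + 280) / -96 = 2.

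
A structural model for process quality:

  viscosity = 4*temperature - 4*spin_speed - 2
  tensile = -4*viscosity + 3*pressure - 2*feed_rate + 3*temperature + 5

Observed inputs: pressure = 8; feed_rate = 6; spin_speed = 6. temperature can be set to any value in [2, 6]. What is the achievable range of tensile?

Substituting into the viscosity equation gives viscosity = 4*temperature - 26.
This gives tensile = -13*temperature + 121.
Linear in temperature, so extremes are at the endpoints: temperature = 2 gives tensile = 95; temperature = 6 gives tensile = 43.

43 to 95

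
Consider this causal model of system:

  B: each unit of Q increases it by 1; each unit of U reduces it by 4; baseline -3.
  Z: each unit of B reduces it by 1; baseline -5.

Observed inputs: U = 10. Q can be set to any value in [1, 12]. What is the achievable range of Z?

Substituting into the B equation gives B = Q - 43.
Z becomes -Q + 38.
Linear in Q, so extremes are at the endpoints: Q = 1 gives Z = 37; Q = 12 gives Z = 26.

26 to 37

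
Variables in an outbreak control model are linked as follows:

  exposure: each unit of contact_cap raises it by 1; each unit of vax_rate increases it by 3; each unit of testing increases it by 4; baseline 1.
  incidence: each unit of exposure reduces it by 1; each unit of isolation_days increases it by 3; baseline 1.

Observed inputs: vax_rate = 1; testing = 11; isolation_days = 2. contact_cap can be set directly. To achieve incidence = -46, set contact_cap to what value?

Substituting into the exposure equation gives exposure = contact_cap + 48.
Substituting into the incidence equation gives incidence = -contact_cap - 41.
Solve -contact_cap - 41 = -46: contact_cap = (-46 + 41) / -1 = 5.

contact_cap = 5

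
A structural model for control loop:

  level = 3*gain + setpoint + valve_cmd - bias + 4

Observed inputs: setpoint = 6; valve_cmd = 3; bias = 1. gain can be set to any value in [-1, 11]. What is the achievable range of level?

Substituting into the level equation gives level = 3*gain + 12.
Linear in gain, so extremes are at the endpoints: gain = -1 gives level = 9; gain = 11 gives level = 45.

9 to 45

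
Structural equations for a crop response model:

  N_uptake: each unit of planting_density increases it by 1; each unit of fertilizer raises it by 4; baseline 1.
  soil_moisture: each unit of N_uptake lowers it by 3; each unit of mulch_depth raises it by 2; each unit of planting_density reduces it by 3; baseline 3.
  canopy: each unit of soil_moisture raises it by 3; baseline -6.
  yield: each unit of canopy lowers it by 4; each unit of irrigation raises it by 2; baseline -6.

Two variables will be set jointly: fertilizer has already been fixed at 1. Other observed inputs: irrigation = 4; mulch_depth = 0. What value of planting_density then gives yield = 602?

With fertilizer held at 1:
Substituting into the N_uptake equation gives N_uptake = planting_density + 5.
So soil_moisture = -6*planting_density - 12.
canopy becomes -18*planting_density - 42.
Substituting into the yield equation gives yield = 72*planting_density + 170.
Solve 72*planting_density + 170 = 602: planting_density = (602 - 170) / 72 = 6.

planting_density = 6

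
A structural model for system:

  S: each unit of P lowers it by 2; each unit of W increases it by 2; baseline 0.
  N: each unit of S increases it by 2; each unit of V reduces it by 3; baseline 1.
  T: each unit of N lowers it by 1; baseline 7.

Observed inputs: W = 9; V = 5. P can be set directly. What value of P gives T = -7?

Substituting into the S equation gives S = -2*P + 18.
N becomes -4*P + 22.
This gives T = 4*P - 15.
Solve 4*P - 15 = -7: P = (-7 + 15) / 4 = 2.

P = 2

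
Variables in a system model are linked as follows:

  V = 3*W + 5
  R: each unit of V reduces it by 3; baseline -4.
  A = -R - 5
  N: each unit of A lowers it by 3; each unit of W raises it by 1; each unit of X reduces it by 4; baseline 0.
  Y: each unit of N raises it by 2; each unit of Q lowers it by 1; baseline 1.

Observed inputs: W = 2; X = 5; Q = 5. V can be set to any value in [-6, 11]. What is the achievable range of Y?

Intervening on V fixes its value directly, overriding its dependence on W.
Substituting into the A equation gives A = 3*V - 1.
This gives N = -9*V - 15.
Y becomes -18*V - 34.
Linear in V, so extremes are at the endpoints: V = -6 gives Y = 74; V = 11 gives Y = -232.

-232 to 74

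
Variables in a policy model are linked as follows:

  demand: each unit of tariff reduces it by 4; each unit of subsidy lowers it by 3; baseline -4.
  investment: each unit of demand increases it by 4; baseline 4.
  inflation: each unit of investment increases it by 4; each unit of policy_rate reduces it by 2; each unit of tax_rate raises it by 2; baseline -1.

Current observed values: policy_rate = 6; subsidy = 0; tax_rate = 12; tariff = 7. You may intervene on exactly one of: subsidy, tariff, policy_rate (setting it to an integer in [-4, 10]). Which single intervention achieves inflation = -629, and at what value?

set subsidy = 3

Intervening on subsidy: with other inputs at their observed values, inflation = -48*subsidy - 485. Solving for -629 gives subsidy = 3, within [-4, 10].
Intervening on tariff: inflation = -64*tariff - 37. Reaching -629 requires tariff = 37/4, not an integer.
Intervening on policy_rate: inflation = -2*policy_rate - 473. Reaching -629 requires policy_rate = 78, outside [-4, 10].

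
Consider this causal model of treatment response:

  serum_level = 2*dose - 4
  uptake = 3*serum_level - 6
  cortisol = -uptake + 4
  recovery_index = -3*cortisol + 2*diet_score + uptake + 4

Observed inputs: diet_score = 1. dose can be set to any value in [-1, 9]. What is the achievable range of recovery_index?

Substituting into the uptake equation gives uptake = 6*dose - 18.
So cortisol = -6*dose + 22.
This gives recovery_index = 24*dose - 78.
Linear in dose, so extremes are at the endpoints: dose = -1 gives recovery_index = -102; dose = 9 gives recovery_index = 138.

-102 to 138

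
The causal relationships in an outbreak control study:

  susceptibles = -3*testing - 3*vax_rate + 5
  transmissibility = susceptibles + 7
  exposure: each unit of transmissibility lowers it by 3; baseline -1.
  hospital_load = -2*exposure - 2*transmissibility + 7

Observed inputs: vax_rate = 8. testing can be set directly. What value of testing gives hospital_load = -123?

Substituting into the susceptibles equation gives susceptibles = -3*testing - 19.
Substituting into the transmissibility equation gives transmissibility = -3*testing - 12.
Substituting into the exposure equation gives exposure = 9*testing + 35.
hospital_load becomes -12*testing - 39.
Solve -12*testing - 39 = -123: testing = (-123 + 39) / -12 = 7.

testing = 7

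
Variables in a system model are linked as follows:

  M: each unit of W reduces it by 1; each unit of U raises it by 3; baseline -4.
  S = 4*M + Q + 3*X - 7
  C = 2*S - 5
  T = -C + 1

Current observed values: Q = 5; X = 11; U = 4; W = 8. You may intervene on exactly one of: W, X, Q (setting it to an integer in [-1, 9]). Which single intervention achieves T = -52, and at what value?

set Q = 3

Intervening on W: T = 8*W - 120. Reaching -52 requires W = 17/2, not an integer.
Intervening on X: T = -6*X + 10. Reaching -52 requires X = 31/3, not an integer.
Intervening on Q: with other inputs at their observed values, T = -2*Q - 46. Solving for -52 gives Q = 3, within [-1, 9].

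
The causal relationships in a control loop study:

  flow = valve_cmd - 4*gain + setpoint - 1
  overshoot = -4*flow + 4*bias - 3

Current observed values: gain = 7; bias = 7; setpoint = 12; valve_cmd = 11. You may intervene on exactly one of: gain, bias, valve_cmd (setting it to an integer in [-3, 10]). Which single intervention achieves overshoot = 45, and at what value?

Intervening on gain: overshoot = 16*gain - 63. Reaching 45 requires gain = 27/4, not an integer.
Intervening on bias: with other inputs at their observed values, overshoot = 4*bias + 21. Solving for 45 gives bias = 6, within [-3, 10].
Intervening on valve_cmd: overshoot = -4*valve_cmd + 93. Reaching 45 requires valve_cmd = 12, outside [-3, 10].

set bias = 6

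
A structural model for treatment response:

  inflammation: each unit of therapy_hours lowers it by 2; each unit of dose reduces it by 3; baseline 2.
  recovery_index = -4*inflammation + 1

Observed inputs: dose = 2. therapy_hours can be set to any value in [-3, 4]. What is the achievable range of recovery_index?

Substituting into the inflammation equation gives inflammation = -2*therapy_hours - 4.
Substituting into the recovery_index equation gives recovery_index = 8*therapy_hours + 17.
Linear in therapy_hours, so extremes are at the endpoints: therapy_hours = -3 gives recovery_index = -7; therapy_hours = 4 gives recovery_index = 49.

-7 to 49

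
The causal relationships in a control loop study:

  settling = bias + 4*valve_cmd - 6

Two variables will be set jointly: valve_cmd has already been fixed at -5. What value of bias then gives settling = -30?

With valve_cmd held at -5:
Substituting into the settling equation gives settling = bias - 26.
Solve bias - 26 = -30: bias = (-30 + 26) / 1 = -4.

bias = -4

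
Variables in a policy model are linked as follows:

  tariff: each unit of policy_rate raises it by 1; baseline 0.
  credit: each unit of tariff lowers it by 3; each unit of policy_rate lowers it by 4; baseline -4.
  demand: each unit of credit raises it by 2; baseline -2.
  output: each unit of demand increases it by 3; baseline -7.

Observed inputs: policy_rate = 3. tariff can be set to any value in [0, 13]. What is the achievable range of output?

Intervening on tariff fixes its value directly, overriding its dependence on policy_rate.
Substituting into the credit equation gives credit = -3*tariff - 16.
Substituting into the demand equation gives demand = -6*tariff - 34.
This gives output = -18*tariff - 109.
Linear in tariff, so extremes are at the endpoints: tariff = 0 gives output = -109; tariff = 13 gives output = -343.

-343 to -109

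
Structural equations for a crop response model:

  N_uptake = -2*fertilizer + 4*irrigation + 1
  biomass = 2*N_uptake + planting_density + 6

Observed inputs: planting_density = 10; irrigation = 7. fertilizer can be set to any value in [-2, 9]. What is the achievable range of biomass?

Substituting into the N_uptake equation gives N_uptake = -2*fertilizer + 29.
Substituting into the biomass equation gives biomass = -4*fertilizer + 74.
Linear in fertilizer, so extremes are at the endpoints: fertilizer = -2 gives biomass = 82; fertilizer = 9 gives biomass = 38.

38 to 82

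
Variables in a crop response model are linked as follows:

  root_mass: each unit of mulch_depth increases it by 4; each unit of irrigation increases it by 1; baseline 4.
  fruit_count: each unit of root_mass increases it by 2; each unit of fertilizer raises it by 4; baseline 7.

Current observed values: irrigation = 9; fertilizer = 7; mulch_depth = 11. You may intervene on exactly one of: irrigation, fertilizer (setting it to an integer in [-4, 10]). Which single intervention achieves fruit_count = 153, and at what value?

Intervening on irrigation: fruit_count = 2*irrigation + 131. Reaching 153 requires irrigation = 11, outside [-4, 10].
Intervening on fertilizer: with other inputs at their observed values, fruit_count = 4*fertilizer + 121. Solving for 153 gives fertilizer = 8, within [-4, 10].

set fertilizer = 8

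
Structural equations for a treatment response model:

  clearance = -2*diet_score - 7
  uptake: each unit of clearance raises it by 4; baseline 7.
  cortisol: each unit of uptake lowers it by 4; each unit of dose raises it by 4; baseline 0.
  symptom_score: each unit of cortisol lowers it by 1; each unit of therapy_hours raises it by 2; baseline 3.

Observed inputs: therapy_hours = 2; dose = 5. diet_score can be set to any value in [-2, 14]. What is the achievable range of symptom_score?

-545 to -33

Substituting into the uptake equation gives uptake = -8*diet_score - 21.
Substituting into the cortisol equation gives cortisol = 32*diet_score + 104.
This gives symptom_score = -32*diet_score - 97.
Linear in diet_score, so extremes are at the endpoints: diet_score = -2 gives symptom_score = -33; diet_score = 14 gives symptom_score = -545.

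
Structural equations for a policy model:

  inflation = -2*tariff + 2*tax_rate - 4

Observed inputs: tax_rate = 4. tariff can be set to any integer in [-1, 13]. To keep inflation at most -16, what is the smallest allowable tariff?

Substituting into the inflation equation gives inflation = -2*tariff + 4.
Require -2*tariff + 4 ≤ -16, so tariff ≥ 10.
The smallest integer in [-1, 13] satisfying this is 10.

tariff = 10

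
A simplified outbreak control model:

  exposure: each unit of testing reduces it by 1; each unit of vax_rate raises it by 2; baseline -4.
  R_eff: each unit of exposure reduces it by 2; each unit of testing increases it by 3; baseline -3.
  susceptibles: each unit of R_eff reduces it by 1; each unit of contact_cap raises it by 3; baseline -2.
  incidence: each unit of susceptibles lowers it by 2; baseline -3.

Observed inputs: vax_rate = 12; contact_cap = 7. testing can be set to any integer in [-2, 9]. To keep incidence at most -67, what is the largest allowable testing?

Substituting into the exposure equation gives exposure = -testing + 20.
Substituting into the R_eff equation gives R_eff = 5*testing - 43.
susceptibles becomes -5*testing + 62.
Substituting into the incidence equation gives incidence = 10*testing - 127.
Require 10*testing - 127 ≤ -67, so testing ≤ 6.
The largest integer in [-2, 9] satisfying this is 6.

testing = 6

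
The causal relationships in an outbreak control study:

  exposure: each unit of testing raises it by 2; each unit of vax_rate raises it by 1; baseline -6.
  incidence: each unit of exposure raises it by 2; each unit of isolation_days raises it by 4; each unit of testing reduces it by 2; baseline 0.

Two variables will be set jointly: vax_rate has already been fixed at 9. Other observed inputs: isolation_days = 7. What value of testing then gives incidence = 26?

testing = -4

With vax_rate held at 9:
Substituting into the exposure equation gives exposure = 2*testing + 3.
Substituting into the incidence equation gives incidence = 2*testing + 34.
Solve 2*testing + 34 = 26: testing = (26 - 34) / 2 = -4.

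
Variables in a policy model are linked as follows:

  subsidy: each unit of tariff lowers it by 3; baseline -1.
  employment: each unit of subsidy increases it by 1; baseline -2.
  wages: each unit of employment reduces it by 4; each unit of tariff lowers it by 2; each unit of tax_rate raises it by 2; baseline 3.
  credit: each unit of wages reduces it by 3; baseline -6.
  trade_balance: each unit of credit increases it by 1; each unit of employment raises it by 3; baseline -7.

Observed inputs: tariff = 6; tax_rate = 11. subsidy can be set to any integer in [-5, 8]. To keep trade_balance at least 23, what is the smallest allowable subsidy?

subsidy = 7

Intervening on subsidy fixes its value directly, overriding its dependence on tariff.
Substituting into the wages equation gives wages = -4*subsidy + 21.
Substituting into the credit equation gives credit = 12*subsidy - 69.
Substituting into the trade_balance equation gives trade_balance = 15*subsidy - 82.
Require 15*subsidy - 82 ≥ 23, so subsidy ≥ 7.
The smallest integer in [-5, 8] satisfying this is 7.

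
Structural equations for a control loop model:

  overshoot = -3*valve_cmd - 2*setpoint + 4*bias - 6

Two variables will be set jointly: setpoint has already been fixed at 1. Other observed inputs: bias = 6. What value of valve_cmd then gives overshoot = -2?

valve_cmd = 6

With setpoint held at 1:
Substituting into the overshoot equation gives overshoot = -3*valve_cmd + 16.
Solve -3*valve_cmd + 16 = -2: valve_cmd = (-2 - 16) / -3 = 6.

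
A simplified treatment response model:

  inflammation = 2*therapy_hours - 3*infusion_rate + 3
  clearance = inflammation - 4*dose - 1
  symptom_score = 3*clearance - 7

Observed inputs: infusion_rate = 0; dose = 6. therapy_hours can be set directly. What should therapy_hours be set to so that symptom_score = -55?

Substituting into the inflammation equation gives inflammation = 2*therapy_hours + 3.
This gives clearance = 2*therapy_hours - 22.
Substituting into the symptom_score equation gives symptom_score = 6*therapy_hours - 73.
Solve 6*therapy_hours - 73 = -55: therapy_hours = (-55 + 73) / 6 = 3.

therapy_hours = 3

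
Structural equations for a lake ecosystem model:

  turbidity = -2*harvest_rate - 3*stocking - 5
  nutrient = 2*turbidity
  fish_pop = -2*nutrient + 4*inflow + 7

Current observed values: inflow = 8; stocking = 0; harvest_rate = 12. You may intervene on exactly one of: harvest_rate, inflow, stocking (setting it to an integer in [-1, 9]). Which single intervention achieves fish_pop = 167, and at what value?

set stocking = 1

Intervening on harvest_rate: fish_pop = 8*harvest_rate + 59. Reaching 167 requires harvest_rate = 27/2, not an integer.
Intervening on inflow: fish_pop = 4*inflow + 123. Reaching 167 requires inflow = 11, outside [-1, 9].
Intervening on stocking: with other inputs at their observed values, fish_pop = 12*stocking + 155. Solving for 167 gives stocking = 1, within [-1, 9].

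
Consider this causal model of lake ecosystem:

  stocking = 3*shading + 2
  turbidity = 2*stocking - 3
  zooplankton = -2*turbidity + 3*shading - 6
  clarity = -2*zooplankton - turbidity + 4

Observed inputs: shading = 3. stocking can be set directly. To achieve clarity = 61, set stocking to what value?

Intervening on stocking fixes its value directly, overriding its dependence on shading.
Substituting into the zooplankton equation gives zooplankton = -4*stocking + 9.
So clarity = 6*stocking - 11.
Solve 6*stocking - 11 = 61: stocking = (61 + 11) / 6 = 12.

stocking = 12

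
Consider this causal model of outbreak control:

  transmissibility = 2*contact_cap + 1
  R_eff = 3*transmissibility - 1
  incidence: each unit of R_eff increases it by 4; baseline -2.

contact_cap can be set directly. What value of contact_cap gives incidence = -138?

Substituting into the R_eff equation gives R_eff = 6*contact_cap + 2.
incidence becomes 24*contact_cap + 6.
Solve 24*contact_cap + 6 = -138: contact_cap = (-138 - 6) / 24 = -6.

contact_cap = -6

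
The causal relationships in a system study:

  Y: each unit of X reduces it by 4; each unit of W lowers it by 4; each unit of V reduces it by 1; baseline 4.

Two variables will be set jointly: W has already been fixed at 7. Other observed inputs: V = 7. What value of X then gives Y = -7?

With W held at 7:
Substituting into the Y equation gives Y = -4*X - 31.
Solve -4*X - 31 = -7: X = (-7 + 31) / -4 = -6.

X = -6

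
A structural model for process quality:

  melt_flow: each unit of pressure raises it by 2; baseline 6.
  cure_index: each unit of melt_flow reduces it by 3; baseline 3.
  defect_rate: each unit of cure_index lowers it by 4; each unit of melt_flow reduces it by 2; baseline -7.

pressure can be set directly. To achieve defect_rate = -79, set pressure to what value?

pressure = -6

Substituting into the cure_index equation gives cure_index = -6*pressure - 15.
Substituting into the defect_rate equation gives defect_rate = 20*pressure + 41.
Solve 20*pressure + 41 = -79: pressure = (-79 - 41) / 20 = -6.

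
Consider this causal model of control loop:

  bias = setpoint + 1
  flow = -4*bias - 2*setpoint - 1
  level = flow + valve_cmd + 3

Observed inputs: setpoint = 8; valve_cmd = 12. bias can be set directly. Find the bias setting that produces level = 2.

bias = -1

Intervening on bias fixes its value directly, overriding its dependence on setpoint.
Substituting into the flow equation gives flow = -4*bias - 17.
Substituting into the level equation gives level = -4*bias - 2.
Solve -4*bias - 2 = 2: bias = (2 + 2) / -4 = -1.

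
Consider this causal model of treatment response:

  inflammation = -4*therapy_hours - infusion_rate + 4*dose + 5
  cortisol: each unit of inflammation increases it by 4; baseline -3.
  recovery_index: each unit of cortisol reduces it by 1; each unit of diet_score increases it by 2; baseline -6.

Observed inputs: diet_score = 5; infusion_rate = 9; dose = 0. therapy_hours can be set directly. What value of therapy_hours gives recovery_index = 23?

Substituting into the inflammation equation gives inflammation = -4*therapy_hours - 4.
Substituting into the cortisol equation gives cortisol = -16*therapy_hours - 19.
Substituting into the recovery_index equation gives recovery_index = 16*therapy_hours + 23.
Solve 16*therapy_hours + 23 = 23: therapy_hours = (23 - 23) / 16 = 0.

therapy_hours = 0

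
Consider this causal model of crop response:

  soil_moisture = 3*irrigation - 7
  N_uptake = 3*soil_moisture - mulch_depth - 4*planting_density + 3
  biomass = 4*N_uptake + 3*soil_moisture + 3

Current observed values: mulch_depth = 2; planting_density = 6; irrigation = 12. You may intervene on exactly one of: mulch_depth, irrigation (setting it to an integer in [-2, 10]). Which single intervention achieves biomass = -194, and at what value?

set irrigation = 0

Intervening on mulch_depth: biomass = -4*mulch_depth + 354. Reaching -194 requires mulch_depth = 137, outside [-2, 10].
Intervening on irrigation: with other inputs at their observed values, biomass = 45*irrigation - 194. Solving for -194 gives irrigation = 0, within [-2, 10].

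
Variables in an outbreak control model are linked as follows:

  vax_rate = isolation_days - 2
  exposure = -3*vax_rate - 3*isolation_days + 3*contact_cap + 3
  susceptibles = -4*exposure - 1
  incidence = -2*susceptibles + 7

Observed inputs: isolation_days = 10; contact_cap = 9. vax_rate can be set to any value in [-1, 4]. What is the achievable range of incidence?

-87 to 33

Intervening on vax_rate fixes its value directly, overriding its dependence on isolation_days.
Substituting into the exposure equation gives exposure = -3*vax_rate.
Substituting into the susceptibles equation gives susceptibles = 12*vax_rate - 1.
incidence becomes -24*vax_rate + 9.
Linear in vax_rate, so extremes are at the endpoints: vax_rate = -1 gives incidence = 33; vax_rate = 4 gives incidence = -87.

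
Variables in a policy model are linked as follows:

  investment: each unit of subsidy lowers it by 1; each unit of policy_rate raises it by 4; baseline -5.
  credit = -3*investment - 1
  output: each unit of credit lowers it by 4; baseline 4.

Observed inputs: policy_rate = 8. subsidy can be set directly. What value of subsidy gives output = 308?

subsidy = 2

Substituting into the investment equation gives investment = -subsidy + 27.
Substituting into the credit equation gives credit = 3*subsidy - 82.
So output = -12*subsidy + 332.
Solve -12*subsidy + 332 = 308: subsidy = (308 - 332) / -12 = 2.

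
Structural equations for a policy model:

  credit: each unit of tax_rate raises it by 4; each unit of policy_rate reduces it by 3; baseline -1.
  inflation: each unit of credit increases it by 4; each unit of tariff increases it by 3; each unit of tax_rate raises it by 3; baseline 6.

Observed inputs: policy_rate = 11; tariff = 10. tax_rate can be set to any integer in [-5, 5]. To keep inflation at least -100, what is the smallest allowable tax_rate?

Substituting into the credit equation gives credit = 4*tax_rate - 34.
inflation becomes 19*tax_rate - 100.
Require 19*tax_rate - 100 ≥ -100, so tax_rate ≥ 0.
The smallest integer in [-5, 5] satisfying this is 0.

tax_rate = 0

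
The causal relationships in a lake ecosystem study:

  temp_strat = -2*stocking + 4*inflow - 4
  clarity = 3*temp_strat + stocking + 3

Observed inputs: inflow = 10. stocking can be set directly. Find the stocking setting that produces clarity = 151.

stocking = -8

Substituting into the temp_strat equation gives temp_strat = -2*stocking + 36.
This gives clarity = -5*stocking + 111.
Solve -5*stocking + 111 = 151: stocking = (151 - 111) / -5 = -8.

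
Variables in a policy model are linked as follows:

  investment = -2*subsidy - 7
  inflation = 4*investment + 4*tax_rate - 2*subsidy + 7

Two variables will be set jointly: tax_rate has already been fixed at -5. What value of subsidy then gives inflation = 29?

subsidy = -7

With tax_rate held at -5:
Substituting into the inflation equation gives inflation = -10*subsidy - 41.
Solve -10*subsidy - 41 = 29: subsidy = (29 + 41) / -10 = -7.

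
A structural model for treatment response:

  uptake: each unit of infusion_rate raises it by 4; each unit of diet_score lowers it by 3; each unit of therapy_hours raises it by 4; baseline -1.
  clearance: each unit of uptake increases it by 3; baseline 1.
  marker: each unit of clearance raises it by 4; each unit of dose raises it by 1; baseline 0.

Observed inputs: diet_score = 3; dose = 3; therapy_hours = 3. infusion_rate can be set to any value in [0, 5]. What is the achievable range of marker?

Substituting into the uptake equation gives uptake = 4*infusion_rate + 2.
So clearance = 12*infusion_rate + 7.
This gives marker = 48*infusion_rate + 31.
Linear in infusion_rate, so extremes are at the endpoints: infusion_rate = 0 gives marker = 31; infusion_rate = 5 gives marker = 271.

31 to 271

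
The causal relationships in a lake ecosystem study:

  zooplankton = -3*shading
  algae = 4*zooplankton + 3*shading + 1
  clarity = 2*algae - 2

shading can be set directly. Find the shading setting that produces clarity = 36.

Substituting into the algae equation gives algae = -9*shading + 1.
This gives clarity = -18*shading.
Solve -18*shading = 36: shading = 36 / -18 = -2.

shading = -2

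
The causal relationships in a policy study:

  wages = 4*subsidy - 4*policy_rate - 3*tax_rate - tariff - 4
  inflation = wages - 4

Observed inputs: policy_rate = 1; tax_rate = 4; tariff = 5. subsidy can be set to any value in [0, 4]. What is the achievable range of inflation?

-29 to -13

Substituting into the wages equation gives wages = 4*subsidy - 25.
So inflation = 4*subsidy - 29.
Linear in subsidy, so extremes are at the endpoints: subsidy = 0 gives inflation = -29; subsidy = 4 gives inflation = -13.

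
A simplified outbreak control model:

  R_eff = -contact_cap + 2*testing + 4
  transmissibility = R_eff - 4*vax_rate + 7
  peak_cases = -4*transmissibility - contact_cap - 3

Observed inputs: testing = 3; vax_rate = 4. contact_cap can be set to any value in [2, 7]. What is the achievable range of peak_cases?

-1 to 14

Substituting into the R_eff equation gives R_eff = -contact_cap + 10.
Substituting into the transmissibility equation gives transmissibility = -contact_cap + 1.
Substituting into the peak_cases equation gives peak_cases = 3*contact_cap - 7.
Linear in contact_cap, so extremes are at the endpoints: contact_cap = 2 gives peak_cases = -1; contact_cap = 7 gives peak_cases = 14.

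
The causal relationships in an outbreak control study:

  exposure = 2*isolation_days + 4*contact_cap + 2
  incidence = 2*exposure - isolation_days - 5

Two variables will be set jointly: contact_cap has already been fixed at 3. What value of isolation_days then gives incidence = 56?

isolation_days = 11

With contact_cap held at 3:
Substituting into the exposure equation gives exposure = 2*isolation_days + 14.
So incidence = 3*isolation_days + 23.
Solve 3*isolation_days + 23 = 56: isolation_days = (56 - 23) / 3 = 11.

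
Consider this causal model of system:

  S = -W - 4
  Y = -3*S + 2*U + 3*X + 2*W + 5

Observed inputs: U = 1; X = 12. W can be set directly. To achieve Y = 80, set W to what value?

Substituting into the Y equation gives Y = 5*W + 55.
Solve 5*W + 55 = 80: W = (80 - 55) / 5 = 5.

W = 5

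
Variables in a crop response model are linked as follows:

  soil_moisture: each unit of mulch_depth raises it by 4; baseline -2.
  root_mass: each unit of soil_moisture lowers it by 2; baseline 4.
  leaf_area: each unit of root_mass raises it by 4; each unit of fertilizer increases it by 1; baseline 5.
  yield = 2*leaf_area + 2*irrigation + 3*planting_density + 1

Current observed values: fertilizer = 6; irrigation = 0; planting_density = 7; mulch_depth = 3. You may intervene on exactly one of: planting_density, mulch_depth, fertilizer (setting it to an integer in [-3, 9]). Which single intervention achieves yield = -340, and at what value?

Intervening on planting_density: yield = 3*planting_density - 105. Reaching -340 requires planting_density = -235/3, not an integer.
Intervening on mulch_depth: with other inputs at their observed values, yield = -64*mulch_depth + 108. Solving for -340 gives mulch_depth = 7, within [-3, 9].
Intervening on fertilizer: yield = 2*fertilizer - 96. Reaching -340 requires fertilizer = -122, outside [-3, 9].

set mulch_depth = 7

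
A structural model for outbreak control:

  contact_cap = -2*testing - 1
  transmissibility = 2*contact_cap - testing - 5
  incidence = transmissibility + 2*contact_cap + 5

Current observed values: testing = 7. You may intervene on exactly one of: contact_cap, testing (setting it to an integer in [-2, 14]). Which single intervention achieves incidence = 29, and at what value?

set contact_cap = 9

Intervening on contact_cap: with other inputs at their observed values, incidence = 4*contact_cap - 7. Solving for 29 gives contact_cap = 9, within [-2, 14].
Intervening on testing: incidence = -9*testing - 4. Reaching 29 requires testing = -11/3, not an integer.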